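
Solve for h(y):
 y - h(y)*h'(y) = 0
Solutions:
 h(y) = -sqrt(C1 + y^2)
 h(y) = sqrt(C1 + y^2)


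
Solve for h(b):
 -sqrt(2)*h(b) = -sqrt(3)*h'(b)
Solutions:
 h(b) = C1*exp(sqrt(6)*b/3)


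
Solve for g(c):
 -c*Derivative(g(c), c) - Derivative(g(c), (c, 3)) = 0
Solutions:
 g(c) = C1 + Integral(C2*airyai(-c) + C3*airybi(-c), c)


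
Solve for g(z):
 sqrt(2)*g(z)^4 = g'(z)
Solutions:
 g(z) = (-1/(C1 + 3*sqrt(2)*z))^(1/3)
 g(z) = (-1/(C1 + sqrt(2)*z))^(1/3)*(-3^(2/3) - 3*3^(1/6)*I)/6
 g(z) = (-1/(C1 + sqrt(2)*z))^(1/3)*(-3^(2/3) + 3*3^(1/6)*I)/6


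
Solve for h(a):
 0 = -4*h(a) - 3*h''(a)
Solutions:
 h(a) = C1*sin(2*sqrt(3)*a/3) + C2*cos(2*sqrt(3)*a/3)


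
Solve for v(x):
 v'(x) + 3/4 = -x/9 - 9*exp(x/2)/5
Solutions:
 v(x) = C1 - x^2/18 - 3*x/4 - 18*exp(x/2)/5


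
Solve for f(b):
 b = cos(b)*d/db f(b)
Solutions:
 f(b) = C1 + Integral(b/cos(b), b)


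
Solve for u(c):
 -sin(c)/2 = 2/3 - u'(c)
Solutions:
 u(c) = C1 + 2*c/3 - cos(c)/2


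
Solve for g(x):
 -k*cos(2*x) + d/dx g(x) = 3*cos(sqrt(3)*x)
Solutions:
 g(x) = C1 + k*sin(2*x)/2 + sqrt(3)*sin(sqrt(3)*x)


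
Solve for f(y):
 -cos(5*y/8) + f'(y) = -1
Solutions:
 f(y) = C1 - y + 8*sin(5*y/8)/5


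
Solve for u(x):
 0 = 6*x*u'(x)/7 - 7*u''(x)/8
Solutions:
 u(x) = C1 + C2*erfi(2*sqrt(6)*x/7)


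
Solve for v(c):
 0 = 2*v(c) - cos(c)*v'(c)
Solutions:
 v(c) = C1*(sin(c) + 1)/(sin(c) - 1)


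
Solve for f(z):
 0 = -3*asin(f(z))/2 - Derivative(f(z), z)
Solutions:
 Integral(1/asin(_y), (_y, f(z))) = C1 - 3*z/2


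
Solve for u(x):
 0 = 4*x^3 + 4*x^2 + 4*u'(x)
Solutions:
 u(x) = C1 - x^4/4 - x^3/3


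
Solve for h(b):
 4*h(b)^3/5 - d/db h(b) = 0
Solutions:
 h(b) = -sqrt(10)*sqrt(-1/(C1 + 4*b))/2
 h(b) = sqrt(10)*sqrt(-1/(C1 + 4*b))/2


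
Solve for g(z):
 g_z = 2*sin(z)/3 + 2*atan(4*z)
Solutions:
 g(z) = C1 + 2*z*atan(4*z) - log(16*z^2 + 1)/4 - 2*cos(z)/3


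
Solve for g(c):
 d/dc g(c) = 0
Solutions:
 g(c) = C1


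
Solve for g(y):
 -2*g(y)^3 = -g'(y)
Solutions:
 g(y) = -sqrt(2)*sqrt(-1/(C1 + 2*y))/2
 g(y) = sqrt(2)*sqrt(-1/(C1 + 2*y))/2


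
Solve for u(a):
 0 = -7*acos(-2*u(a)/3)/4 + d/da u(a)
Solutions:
 Integral(1/acos(-2*_y/3), (_y, u(a))) = C1 + 7*a/4


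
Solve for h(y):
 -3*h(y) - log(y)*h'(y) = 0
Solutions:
 h(y) = C1*exp(-3*li(y))


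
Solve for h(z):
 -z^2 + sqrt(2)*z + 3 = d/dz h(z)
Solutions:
 h(z) = C1 - z^3/3 + sqrt(2)*z^2/2 + 3*z


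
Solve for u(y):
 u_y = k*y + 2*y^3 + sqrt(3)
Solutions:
 u(y) = C1 + k*y^2/2 + y^4/2 + sqrt(3)*y


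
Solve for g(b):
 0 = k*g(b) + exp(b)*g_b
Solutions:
 g(b) = C1*exp(k*exp(-b))


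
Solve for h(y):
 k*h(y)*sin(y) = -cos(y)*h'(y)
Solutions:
 h(y) = C1*exp(k*log(cos(y)))


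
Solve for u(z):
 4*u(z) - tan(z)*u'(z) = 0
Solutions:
 u(z) = C1*sin(z)^4


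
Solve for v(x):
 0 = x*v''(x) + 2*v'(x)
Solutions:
 v(x) = C1 + C2/x


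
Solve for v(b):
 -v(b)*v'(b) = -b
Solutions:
 v(b) = -sqrt(C1 + b^2)
 v(b) = sqrt(C1 + b^2)


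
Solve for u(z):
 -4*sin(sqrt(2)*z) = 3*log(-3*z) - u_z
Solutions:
 u(z) = C1 + 3*z*log(-z) - 3*z + 3*z*log(3) - 2*sqrt(2)*cos(sqrt(2)*z)


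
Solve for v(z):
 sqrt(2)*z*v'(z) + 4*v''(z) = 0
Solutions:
 v(z) = C1 + C2*erf(2^(3/4)*z/4)


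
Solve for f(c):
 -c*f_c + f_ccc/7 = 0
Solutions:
 f(c) = C1 + Integral(C2*airyai(7^(1/3)*c) + C3*airybi(7^(1/3)*c), c)


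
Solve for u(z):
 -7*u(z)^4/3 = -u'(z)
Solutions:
 u(z) = (-1/(C1 + 7*z))^(1/3)
 u(z) = (-1/(C1 + 7*z))^(1/3)*(-1 - sqrt(3)*I)/2
 u(z) = (-1/(C1 + 7*z))^(1/3)*(-1 + sqrt(3)*I)/2


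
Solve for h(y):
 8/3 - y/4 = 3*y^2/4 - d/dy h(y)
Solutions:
 h(y) = C1 + y^3/4 + y^2/8 - 8*y/3


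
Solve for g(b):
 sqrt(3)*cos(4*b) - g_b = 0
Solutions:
 g(b) = C1 + sqrt(3)*sin(4*b)/4


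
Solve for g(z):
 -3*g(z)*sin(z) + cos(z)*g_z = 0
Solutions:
 g(z) = C1/cos(z)^3


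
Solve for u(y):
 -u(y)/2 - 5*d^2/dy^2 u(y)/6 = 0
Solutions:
 u(y) = C1*sin(sqrt(15)*y/5) + C2*cos(sqrt(15)*y/5)


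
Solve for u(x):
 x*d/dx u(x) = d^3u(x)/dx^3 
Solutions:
 u(x) = C1 + Integral(C2*airyai(x) + C3*airybi(x), x)


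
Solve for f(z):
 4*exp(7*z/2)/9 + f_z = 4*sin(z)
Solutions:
 f(z) = C1 - 8*exp(7*z/2)/63 - 4*cos(z)


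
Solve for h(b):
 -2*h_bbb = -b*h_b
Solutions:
 h(b) = C1 + Integral(C2*airyai(2^(2/3)*b/2) + C3*airybi(2^(2/3)*b/2), b)


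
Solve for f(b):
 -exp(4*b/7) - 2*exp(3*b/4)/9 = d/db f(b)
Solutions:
 f(b) = C1 - 7*exp(4*b/7)/4 - 8*exp(3*b/4)/27


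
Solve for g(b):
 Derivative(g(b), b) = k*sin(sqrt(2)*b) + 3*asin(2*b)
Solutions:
 g(b) = C1 + 3*b*asin(2*b) - sqrt(2)*k*cos(sqrt(2)*b)/2 + 3*sqrt(1 - 4*b^2)/2


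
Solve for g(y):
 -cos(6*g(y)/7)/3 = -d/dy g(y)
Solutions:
 -y/3 - 7*log(sin(6*g(y)/7) - 1)/12 + 7*log(sin(6*g(y)/7) + 1)/12 = C1


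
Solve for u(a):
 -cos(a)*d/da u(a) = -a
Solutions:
 u(a) = C1 + Integral(a/cos(a), a)


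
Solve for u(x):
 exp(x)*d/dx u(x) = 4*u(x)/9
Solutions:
 u(x) = C1*exp(-4*exp(-x)/9)


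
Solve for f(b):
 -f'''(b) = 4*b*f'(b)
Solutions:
 f(b) = C1 + Integral(C2*airyai(-2^(2/3)*b) + C3*airybi(-2^(2/3)*b), b)


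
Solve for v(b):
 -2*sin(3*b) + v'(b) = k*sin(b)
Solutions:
 v(b) = C1 - k*cos(b) - 2*cos(3*b)/3


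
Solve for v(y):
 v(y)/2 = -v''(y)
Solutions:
 v(y) = C1*sin(sqrt(2)*y/2) + C2*cos(sqrt(2)*y/2)


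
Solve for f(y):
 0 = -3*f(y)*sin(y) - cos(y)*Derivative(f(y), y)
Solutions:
 f(y) = C1*cos(y)^3


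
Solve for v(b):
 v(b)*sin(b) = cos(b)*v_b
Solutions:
 v(b) = C1/cos(b)


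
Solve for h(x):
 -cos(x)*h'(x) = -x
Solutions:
 h(x) = C1 + Integral(x/cos(x), x)


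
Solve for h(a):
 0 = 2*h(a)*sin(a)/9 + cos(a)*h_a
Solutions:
 h(a) = C1*cos(a)^(2/9)


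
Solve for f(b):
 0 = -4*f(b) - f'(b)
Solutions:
 f(b) = C1*exp(-4*b)


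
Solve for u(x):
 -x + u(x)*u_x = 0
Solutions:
 u(x) = -sqrt(C1 + x^2)
 u(x) = sqrt(C1 + x^2)


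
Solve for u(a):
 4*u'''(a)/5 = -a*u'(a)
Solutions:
 u(a) = C1 + Integral(C2*airyai(-10^(1/3)*a/2) + C3*airybi(-10^(1/3)*a/2), a)


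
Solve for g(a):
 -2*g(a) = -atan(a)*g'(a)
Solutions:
 g(a) = C1*exp(2*Integral(1/atan(a), a))


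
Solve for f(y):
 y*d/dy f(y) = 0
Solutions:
 f(y) = C1


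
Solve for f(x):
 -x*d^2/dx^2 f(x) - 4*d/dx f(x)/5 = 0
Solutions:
 f(x) = C1 + C2*x^(1/5)


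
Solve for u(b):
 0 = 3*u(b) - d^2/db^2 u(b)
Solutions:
 u(b) = C1*exp(-sqrt(3)*b) + C2*exp(sqrt(3)*b)


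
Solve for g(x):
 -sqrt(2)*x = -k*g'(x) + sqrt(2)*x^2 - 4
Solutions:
 g(x) = C1 + sqrt(2)*x^3/(3*k) + sqrt(2)*x^2/(2*k) - 4*x/k


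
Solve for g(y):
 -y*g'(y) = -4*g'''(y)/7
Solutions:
 g(y) = C1 + Integral(C2*airyai(14^(1/3)*y/2) + C3*airybi(14^(1/3)*y/2), y)


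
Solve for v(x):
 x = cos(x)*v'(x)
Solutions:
 v(x) = C1 + Integral(x/cos(x), x)


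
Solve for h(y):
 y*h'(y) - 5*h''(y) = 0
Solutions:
 h(y) = C1 + C2*erfi(sqrt(10)*y/10)


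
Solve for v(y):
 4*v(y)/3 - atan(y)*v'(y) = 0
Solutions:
 v(y) = C1*exp(4*Integral(1/atan(y), y)/3)


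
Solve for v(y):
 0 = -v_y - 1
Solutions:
 v(y) = C1 - y


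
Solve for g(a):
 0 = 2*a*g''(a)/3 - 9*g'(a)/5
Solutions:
 g(a) = C1 + C2*a^(37/10)


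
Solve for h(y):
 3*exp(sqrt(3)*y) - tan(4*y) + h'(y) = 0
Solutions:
 h(y) = C1 - sqrt(3)*exp(sqrt(3)*y) - log(cos(4*y))/4


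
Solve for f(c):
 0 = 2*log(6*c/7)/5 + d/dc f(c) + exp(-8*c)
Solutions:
 f(c) = C1 - 2*c*log(c)/5 + 2*c*(-log(6) + 1 + log(7))/5 + exp(-8*c)/8


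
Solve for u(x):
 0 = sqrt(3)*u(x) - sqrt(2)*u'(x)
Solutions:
 u(x) = C1*exp(sqrt(6)*x/2)


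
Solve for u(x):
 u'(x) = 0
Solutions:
 u(x) = C1


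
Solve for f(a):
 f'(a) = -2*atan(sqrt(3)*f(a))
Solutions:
 Integral(1/atan(sqrt(3)*_y), (_y, f(a))) = C1 - 2*a


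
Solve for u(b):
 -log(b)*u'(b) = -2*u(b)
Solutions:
 u(b) = C1*exp(2*li(b))


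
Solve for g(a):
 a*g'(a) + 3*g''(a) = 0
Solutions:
 g(a) = C1 + C2*erf(sqrt(6)*a/6)


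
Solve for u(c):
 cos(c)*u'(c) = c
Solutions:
 u(c) = C1 + Integral(c/cos(c), c)


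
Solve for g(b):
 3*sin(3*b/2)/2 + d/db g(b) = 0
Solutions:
 g(b) = C1 + cos(3*b/2)


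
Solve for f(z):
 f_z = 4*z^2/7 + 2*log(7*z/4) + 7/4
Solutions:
 f(z) = C1 + 4*z^3/21 + 2*z*log(z) - z/4 + z*log(49/16)


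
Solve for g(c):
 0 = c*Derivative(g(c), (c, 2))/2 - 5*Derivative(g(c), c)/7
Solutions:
 g(c) = C1 + C2*c^(17/7)


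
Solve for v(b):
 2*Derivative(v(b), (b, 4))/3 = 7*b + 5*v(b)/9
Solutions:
 v(b) = C1*exp(-5^(1/4)*6^(3/4)*b/6) + C2*exp(5^(1/4)*6^(3/4)*b/6) + C3*sin(5^(1/4)*6^(3/4)*b/6) + C4*cos(5^(1/4)*6^(3/4)*b/6) - 63*b/5


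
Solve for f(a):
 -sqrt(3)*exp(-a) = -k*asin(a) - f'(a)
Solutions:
 f(a) = C1 - a*k*asin(a) - k*sqrt(1 - a^2) - sqrt(3)*exp(-a)


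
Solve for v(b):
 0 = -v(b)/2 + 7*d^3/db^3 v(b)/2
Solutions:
 v(b) = C3*exp(7^(2/3)*b/7) + (C1*sin(sqrt(3)*7^(2/3)*b/14) + C2*cos(sqrt(3)*7^(2/3)*b/14))*exp(-7^(2/3)*b/14)


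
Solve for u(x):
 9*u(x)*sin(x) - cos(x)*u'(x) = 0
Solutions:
 u(x) = C1/cos(x)^9


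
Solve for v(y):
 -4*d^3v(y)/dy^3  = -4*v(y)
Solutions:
 v(y) = C3*exp(y) + (C1*sin(sqrt(3)*y/2) + C2*cos(sqrt(3)*y/2))*exp(-y/2)


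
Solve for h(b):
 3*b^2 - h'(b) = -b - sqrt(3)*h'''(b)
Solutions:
 h(b) = C1 + C2*exp(-3^(3/4)*b/3) + C3*exp(3^(3/4)*b/3) + b^3 + b^2/2 + 6*sqrt(3)*b


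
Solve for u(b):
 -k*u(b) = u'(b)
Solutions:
 u(b) = C1*exp(-b*k)


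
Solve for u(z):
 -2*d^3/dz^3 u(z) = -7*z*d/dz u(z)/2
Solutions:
 u(z) = C1 + Integral(C2*airyai(14^(1/3)*z/2) + C3*airybi(14^(1/3)*z/2), z)


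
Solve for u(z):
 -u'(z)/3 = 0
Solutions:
 u(z) = C1


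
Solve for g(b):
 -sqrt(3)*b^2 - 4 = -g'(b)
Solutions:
 g(b) = C1 + sqrt(3)*b^3/3 + 4*b


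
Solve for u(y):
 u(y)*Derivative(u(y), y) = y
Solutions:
 u(y) = -sqrt(C1 + y^2)
 u(y) = sqrt(C1 + y^2)


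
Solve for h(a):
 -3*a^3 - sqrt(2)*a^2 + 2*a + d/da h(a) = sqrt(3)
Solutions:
 h(a) = C1 + 3*a^4/4 + sqrt(2)*a^3/3 - a^2 + sqrt(3)*a


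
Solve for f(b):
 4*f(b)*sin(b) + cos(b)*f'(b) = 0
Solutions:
 f(b) = C1*cos(b)^4


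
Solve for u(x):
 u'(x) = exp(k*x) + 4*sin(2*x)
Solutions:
 u(x) = C1 - 2*cos(2*x) + exp(k*x)/k


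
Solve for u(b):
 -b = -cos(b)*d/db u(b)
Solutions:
 u(b) = C1 + Integral(b/cos(b), b)


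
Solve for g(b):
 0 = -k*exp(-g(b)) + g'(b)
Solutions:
 g(b) = log(C1 + b*k)


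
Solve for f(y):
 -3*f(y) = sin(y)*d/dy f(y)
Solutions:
 f(y) = C1*(cos(y) + 1)^(3/2)/(cos(y) - 1)^(3/2)


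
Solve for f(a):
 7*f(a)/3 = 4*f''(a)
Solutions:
 f(a) = C1*exp(-sqrt(21)*a/6) + C2*exp(sqrt(21)*a/6)


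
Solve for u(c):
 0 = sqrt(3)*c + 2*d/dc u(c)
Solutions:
 u(c) = C1 - sqrt(3)*c^2/4


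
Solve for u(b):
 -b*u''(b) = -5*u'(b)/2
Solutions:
 u(b) = C1 + C2*b^(7/2)


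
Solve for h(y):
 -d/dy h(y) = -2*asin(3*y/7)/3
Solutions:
 h(y) = C1 + 2*y*asin(3*y/7)/3 + 2*sqrt(49 - 9*y^2)/9


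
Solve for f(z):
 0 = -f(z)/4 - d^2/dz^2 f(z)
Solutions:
 f(z) = C1*sin(z/2) + C2*cos(z/2)


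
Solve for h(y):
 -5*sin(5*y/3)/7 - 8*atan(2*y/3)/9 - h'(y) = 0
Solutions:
 h(y) = C1 - 8*y*atan(2*y/3)/9 + 2*log(4*y^2 + 9)/3 + 3*cos(5*y/3)/7


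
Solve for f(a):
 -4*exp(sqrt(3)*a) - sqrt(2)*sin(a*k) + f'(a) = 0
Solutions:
 f(a) = C1 + 4*sqrt(3)*exp(sqrt(3)*a)/3 - sqrt(2)*cos(a*k)/k


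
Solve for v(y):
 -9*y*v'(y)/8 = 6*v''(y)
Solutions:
 v(y) = C1 + C2*erf(sqrt(6)*y/8)


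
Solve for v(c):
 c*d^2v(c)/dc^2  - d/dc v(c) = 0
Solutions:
 v(c) = C1 + C2*c^2


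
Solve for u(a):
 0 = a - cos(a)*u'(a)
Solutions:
 u(a) = C1 + Integral(a/cos(a), a)


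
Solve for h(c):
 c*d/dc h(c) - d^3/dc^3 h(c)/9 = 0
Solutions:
 h(c) = C1 + Integral(C2*airyai(3^(2/3)*c) + C3*airybi(3^(2/3)*c), c)


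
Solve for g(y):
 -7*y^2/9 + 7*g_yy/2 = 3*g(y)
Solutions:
 g(y) = C1*exp(-sqrt(42)*y/7) + C2*exp(sqrt(42)*y/7) - 7*y^2/27 - 49/81


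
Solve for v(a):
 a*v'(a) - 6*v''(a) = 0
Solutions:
 v(a) = C1 + C2*erfi(sqrt(3)*a/6)


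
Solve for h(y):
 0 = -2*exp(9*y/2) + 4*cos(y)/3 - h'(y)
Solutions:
 h(y) = C1 - 4*exp(9*y/2)/9 + 4*sin(y)/3


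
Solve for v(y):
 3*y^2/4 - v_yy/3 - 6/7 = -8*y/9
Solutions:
 v(y) = C1 + C2*y + 3*y^4/16 + 4*y^3/9 - 9*y^2/7


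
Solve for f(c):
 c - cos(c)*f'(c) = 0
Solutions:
 f(c) = C1 + Integral(c/cos(c), c)


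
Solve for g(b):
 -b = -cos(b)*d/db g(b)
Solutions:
 g(b) = C1 + Integral(b/cos(b), b)


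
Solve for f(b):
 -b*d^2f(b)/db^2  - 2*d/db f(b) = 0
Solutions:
 f(b) = C1 + C2/b


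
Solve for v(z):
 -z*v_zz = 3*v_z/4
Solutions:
 v(z) = C1 + C2*z^(1/4)


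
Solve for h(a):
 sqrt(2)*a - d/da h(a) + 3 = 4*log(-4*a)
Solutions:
 h(a) = C1 + sqrt(2)*a^2/2 - 4*a*log(-a) + a*(7 - 8*log(2))


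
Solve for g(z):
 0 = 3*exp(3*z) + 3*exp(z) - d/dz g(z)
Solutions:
 g(z) = C1 + exp(3*z) + 3*exp(z)


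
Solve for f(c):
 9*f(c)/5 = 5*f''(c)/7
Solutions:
 f(c) = C1*exp(-3*sqrt(7)*c/5) + C2*exp(3*sqrt(7)*c/5)


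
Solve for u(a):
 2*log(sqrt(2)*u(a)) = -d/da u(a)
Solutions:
 Integral(1/(2*log(_y) + log(2)), (_y, u(a))) = C1 - a


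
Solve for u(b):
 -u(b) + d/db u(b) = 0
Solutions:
 u(b) = C1*exp(b)


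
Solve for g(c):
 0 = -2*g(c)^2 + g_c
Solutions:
 g(c) = -1/(C1 + 2*c)


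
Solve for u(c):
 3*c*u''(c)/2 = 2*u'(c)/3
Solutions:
 u(c) = C1 + C2*c^(13/9)


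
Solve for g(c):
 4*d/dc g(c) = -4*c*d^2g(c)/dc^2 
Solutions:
 g(c) = C1 + C2*log(c)


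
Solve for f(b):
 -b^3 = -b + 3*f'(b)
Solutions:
 f(b) = C1 - b^4/12 + b^2/6


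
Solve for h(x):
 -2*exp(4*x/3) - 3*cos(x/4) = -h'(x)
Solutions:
 h(x) = C1 + 3*exp(4*x/3)/2 + 12*sin(x/4)


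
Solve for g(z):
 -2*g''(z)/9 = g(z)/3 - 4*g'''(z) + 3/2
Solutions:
 g(z) = C1*exp(z*(-(81*sqrt(6563) + 6562)^(1/3) - 1/(81*sqrt(6563) + 6562)^(1/3) + 2)/108)*sin(sqrt(3)*z*(-(81*sqrt(6563) + 6562)^(1/3) + (81*sqrt(6563) + 6562)^(-1/3))/108) + C2*exp(z*(-(81*sqrt(6563) + 6562)^(1/3) - 1/(81*sqrt(6563) + 6562)^(1/3) + 2)/108)*cos(sqrt(3)*z*(-(81*sqrt(6563) + 6562)^(1/3) + (81*sqrt(6563) + 6562)^(-1/3))/108) + C3*exp(z*((81*sqrt(6563) + 6562)^(-1/3) + 1 + (81*sqrt(6563) + 6562)^(1/3))/54) - 9/2


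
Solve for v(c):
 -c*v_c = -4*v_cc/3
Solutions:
 v(c) = C1 + C2*erfi(sqrt(6)*c/4)


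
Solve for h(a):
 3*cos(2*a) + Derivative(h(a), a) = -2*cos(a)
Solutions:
 h(a) = C1 - 2*sin(a) - 3*sin(2*a)/2


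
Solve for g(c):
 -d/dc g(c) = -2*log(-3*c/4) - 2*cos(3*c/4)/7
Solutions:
 g(c) = C1 + 2*c*log(-c) - 4*c*log(2) - 2*c + 2*c*log(3) + 8*sin(3*c/4)/21


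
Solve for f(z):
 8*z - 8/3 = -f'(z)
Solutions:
 f(z) = C1 - 4*z^2 + 8*z/3


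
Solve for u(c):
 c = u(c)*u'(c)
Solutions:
 u(c) = -sqrt(C1 + c^2)
 u(c) = sqrt(C1 + c^2)


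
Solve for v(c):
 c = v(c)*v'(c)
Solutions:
 v(c) = -sqrt(C1 + c^2)
 v(c) = sqrt(C1 + c^2)


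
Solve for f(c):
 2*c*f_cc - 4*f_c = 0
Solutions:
 f(c) = C1 + C2*c^3


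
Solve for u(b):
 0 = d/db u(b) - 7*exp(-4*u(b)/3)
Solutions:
 u(b) = 3*log(-I*(C1 + 28*b/3)^(1/4))
 u(b) = 3*log(I*(C1 + 28*b/3)^(1/4))
 u(b) = 3*log(-(C1 + 28*b/3)^(1/4))
 u(b) = 3*log(C1 + 28*b/3)/4


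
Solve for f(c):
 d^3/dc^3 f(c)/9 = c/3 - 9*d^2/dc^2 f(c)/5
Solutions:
 f(c) = C1 + C2*c + C3*exp(-81*c/5) + 5*c^3/162 - 25*c^2/4374


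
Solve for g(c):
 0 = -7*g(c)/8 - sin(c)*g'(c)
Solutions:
 g(c) = C1*(cos(c) + 1)^(7/16)/(cos(c) - 1)^(7/16)


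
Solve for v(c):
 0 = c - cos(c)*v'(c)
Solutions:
 v(c) = C1 + Integral(c/cos(c), c)


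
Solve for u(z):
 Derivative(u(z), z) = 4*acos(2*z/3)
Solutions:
 u(z) = C1 + 4*z*acos(2*z/3) - 2*sqrt(9 - 4*z^2)


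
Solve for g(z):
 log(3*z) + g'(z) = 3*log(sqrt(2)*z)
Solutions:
 g(z) = C1 + 2*z*log(z) - 2*z + z*log(2*sqrt(2)/3)


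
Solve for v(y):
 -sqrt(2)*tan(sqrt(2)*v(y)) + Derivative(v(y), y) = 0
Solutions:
 v(y) = sqrt(2)*(pi - asin(C1*exp(2*y)))/2
 v(y) = sqrt(2)*asin(C1*exp(2*y))/2


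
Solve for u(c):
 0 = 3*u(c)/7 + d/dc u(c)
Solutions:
 u(c) = C1*exp(-3*c/7)


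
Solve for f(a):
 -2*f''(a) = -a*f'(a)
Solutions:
 f(a) = C1 + C2*erfi(a/2)


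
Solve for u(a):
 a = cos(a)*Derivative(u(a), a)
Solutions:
 u(a) = C1 + Integral(a/cos(a), a)


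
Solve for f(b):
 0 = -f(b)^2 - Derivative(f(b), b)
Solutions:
 f(b) = 1/(C1 + b)


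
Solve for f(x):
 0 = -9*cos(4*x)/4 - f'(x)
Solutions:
 f(x) = C1 - 9*sin(4*x)/16


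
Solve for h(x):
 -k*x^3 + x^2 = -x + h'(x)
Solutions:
 h(x) = C1 - k*x^4/4 + x^3/3 + x^2/2


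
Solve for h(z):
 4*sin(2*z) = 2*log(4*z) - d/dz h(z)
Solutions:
 h(z) = C1 + 2*z*log(z) - 2*z + 4*z*log(2) + 2*cos(2*z)


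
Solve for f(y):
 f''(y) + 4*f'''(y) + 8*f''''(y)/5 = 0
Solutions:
 f(y) = C1 + C2*y + C3*exp(y*(-5 + sqrt(15))/4) + C4*exp(-y*(sqrt(15) + 5)/4)


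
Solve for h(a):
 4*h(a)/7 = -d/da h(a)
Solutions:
 h(a) = C1*exp(-4*a/7)


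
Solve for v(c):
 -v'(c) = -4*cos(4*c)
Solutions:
 v(c) = C1 + sin(4*c)


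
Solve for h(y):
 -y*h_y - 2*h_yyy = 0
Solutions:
 h(y) = C1 + Integral(C2*airyai(-2^(2/3)*y/2) + C3*airybi(-2^(2/3)*y/2), y)


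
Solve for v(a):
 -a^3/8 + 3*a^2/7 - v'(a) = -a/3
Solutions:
 v(a) = C1 - a^4/32 + a^3/7 + a^2/6


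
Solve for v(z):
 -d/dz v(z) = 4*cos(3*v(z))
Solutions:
 v(z) = -asin((C1 + exp(24*z))/(C1 - exp(24*z)))/3 + pi/3
 v(z) = asin((C1 + exp(24*z))/(C1 - exp(24*z)))/3


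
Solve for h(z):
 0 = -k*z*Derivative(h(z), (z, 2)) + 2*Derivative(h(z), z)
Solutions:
 h(z) = C1 + z^(((re(k) + 2)*re(k) + im(k)^2)/(re(k)^2 + im(k)^2))*(C2*sin(2*log(z)*Abs(im(k))/(re(k)^2 + im(k)^2)) + C3*cos(2*log(z)*im(k)/(re(k)^2 + im(k)^2)))


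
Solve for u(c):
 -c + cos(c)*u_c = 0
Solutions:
 u(c) = C1 + Integral(c/cos(c), c)


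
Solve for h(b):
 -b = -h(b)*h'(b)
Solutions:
 h(b) = -sqrt(C1 + b^2)
 h(b) = sqrt(C1 + b^2)


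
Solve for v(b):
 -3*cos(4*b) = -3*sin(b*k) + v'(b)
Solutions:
 v(b) = C1 - 3*sin(4*b)/4 - 3*cos(b*k)/k


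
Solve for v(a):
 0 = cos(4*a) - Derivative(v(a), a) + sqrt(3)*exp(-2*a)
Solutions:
 v(a) = C1 + sin(4*a)/4 - sqrt(3)*exp(-2*a)/2


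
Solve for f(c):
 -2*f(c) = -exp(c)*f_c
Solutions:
 f(c) = C1*exp(-2*exp(-c))


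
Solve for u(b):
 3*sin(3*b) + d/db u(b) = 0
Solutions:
 u(b) = C1 + cos(3*b)


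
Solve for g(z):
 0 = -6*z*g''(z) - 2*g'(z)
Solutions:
 g(z) = C1 + C2*z^(2/3)


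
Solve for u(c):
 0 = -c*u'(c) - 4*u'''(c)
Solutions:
 u(c) = C1 + Integral(C2*airyai(-2^(1/3)*c/2) + C3*airybi(-2^(1/3)*c/2), c)


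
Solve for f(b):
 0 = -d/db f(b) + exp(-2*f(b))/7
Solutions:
 f(b) = log(-sqrt(C1 + 14*b)) - log(7)
 f(b) = log(C1 + 14*b)/2 - log(7)


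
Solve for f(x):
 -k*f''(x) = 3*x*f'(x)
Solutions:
 f(x) = C1 + C2*sqrt(k)*erf(sqrt(6)*x*sqrt(1/k)/2)


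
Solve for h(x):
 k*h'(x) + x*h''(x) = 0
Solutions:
 h(x) = C1 + x^(1 - re(k))*(C2*sin(log(x)*Abs(im(k))) + C3*cos(log(x)*im(k)))


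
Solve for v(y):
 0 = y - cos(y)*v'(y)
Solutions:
 v(y) = C1 + Integral(y/cos(y), y)


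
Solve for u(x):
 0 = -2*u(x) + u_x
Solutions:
 u(x) = C1*exp(2*x)


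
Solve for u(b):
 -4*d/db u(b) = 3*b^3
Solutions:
 u(b) = C1 - 3*b^4/16


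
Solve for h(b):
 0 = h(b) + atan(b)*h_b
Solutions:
 h(b) = C1*exp(-Integral(1/atan(b), b))


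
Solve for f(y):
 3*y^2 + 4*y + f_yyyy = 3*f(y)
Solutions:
 f(y) = C1*exp(-3^(1/4)*y) + C2*exp(3^(1/4)*y) + C3*sin(3^(1/4)*y) + C4*cos(3^(1/4)*y) + y^2 + 4*y/3


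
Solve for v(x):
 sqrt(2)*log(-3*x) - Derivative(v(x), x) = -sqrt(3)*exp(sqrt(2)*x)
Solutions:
 v(x) = C1 + sqrt(2)*x*log(-x) + sqrt(2)*x*(-1 + log(3)) + sqrt(6)*exp(sqrt(2)*x)/2


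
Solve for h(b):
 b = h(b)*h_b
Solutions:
 h(b) = -sqrt(C1 + b^2)
 h(b) = sqrt(C1 + b^2)


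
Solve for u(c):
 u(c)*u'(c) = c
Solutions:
 u(c) = -sqrt(C1 + c^2)
 u(c) = sqrt(C1 + c^2)


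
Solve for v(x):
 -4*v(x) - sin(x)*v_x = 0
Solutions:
 v(x) = C1*(cos(x)^2 + 2*cos(x) + 1)/(cos(x)^2 - 2*cos(x) + 1)


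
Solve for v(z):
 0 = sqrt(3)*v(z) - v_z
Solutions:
 v(z) = C1*exp(sqrt(3)*z)


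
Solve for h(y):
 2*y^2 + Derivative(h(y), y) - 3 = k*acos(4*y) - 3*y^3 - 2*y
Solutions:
 h(y) = C1 + k*(y*acos(4*y) - sqrt(1 - 16*y^2)/4) - 3*y^4/4 - 2*y^3/3 - y^2 + 3*y


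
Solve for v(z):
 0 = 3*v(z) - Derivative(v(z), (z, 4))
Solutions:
 v(z) = C1*exp(-3^(1/4)*z) + C2*exp(3^(1/4)*z) + C3*sin(3^(1/4)*z) + C4*cos(3^(1/4)*z)


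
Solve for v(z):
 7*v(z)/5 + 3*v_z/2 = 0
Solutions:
 v(z) = C1*exp(-14*z/15)


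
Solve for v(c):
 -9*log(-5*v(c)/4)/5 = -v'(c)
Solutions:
 -5*Integral(1/(log(-_y) - 2*log(2) + log(5)), (_y, v(c)))/9 = C1 - c


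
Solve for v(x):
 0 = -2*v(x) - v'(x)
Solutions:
 v(x) = C1*exp(-2*x)


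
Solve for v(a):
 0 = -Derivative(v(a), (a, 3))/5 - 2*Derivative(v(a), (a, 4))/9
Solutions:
 v(a) = C1 + C2*a + C3*a^2 + C4*exp(-9*a/10)


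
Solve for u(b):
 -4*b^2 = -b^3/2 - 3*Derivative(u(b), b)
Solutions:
 u(b) = C1 - b^4/24 + 4*b^3/9


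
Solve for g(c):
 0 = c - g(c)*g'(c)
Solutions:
 g(c) = -sqrt(C1 + c^2)
 g(c) = sqrt(C1 + c^2)


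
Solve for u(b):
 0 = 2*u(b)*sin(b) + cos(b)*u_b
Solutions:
 u(b) = C1*cos(b)^2


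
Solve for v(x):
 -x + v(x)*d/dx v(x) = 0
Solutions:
 v(x) = -sqrt(C1 + x^2)
 v(x) = sqrt(C1 + x^2)


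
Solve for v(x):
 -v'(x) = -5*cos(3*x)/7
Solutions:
 v(x) = C1 + 5*sin(3*x)/21


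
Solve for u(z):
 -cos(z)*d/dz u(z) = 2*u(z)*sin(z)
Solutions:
 u(z) = C1*cos(z)^2


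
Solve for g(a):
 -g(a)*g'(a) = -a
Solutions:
 g(a) = -sqrt(C1 + a^2)
 g(a) = sqrt(C1 + a^2)


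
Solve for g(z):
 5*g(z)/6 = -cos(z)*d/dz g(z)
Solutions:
 g(z) = C1*(sin(z) - 1)^(5/12)/(sin(z) + 1)^(5/12)


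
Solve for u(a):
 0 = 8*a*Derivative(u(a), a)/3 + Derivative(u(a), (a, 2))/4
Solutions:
 u(a) = C1 + C2*erf(4*sqrt(3)*a/3)


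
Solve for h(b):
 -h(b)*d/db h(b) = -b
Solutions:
 h(b) = -sqrt(C1 + b^2)
 h(b) = sqrt(C1 + b^2)


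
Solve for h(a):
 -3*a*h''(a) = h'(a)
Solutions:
 h(a) = C1 + C2*a^(2/3)


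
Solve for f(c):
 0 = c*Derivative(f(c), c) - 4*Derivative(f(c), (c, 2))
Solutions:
 f(c) = C1 + C2*erfi(sqrt(2)*c/4)


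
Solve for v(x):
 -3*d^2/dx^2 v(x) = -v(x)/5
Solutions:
 v(x) = C1*exp(-sqrt(15)*x/15) + C2*exp(sqrt(15)*x/15)


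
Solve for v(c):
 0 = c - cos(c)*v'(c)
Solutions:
 v(c) = C1 + Integral(c/cos(c), c)


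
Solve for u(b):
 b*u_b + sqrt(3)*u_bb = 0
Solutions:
 u(b) = C1 + C2*erf(sqrt(2)*3^(3/4)*b/6)


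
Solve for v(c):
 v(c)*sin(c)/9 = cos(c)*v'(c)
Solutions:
 v(c) = C1/cos(c)^(1/9)


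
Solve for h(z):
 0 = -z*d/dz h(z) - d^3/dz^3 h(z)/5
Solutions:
 h(z) = C1 + Integral(C2*airyai(-5^(1/3)*z) + C3*airybi(-5^(1/3)*z), z)


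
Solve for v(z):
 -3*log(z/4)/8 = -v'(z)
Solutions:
 v(z) = C1 + 3*z*log(z)/8 - 3*z*log(2)/4 - 3*z/8


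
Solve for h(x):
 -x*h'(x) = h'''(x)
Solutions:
 h(x) = C1 + Integral(C2*airyai(-x) + C3*airybi(-x), x)


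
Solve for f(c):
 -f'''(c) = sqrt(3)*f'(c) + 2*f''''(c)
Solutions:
 f(c) = C1 + C2*exp(c*(-2 + (1 + 54*sqrt(3) + sqrt(-1 + (1 + 54*sqrt(3))^2))^(-1/3) + (1 + 54*sqrt(3) + sqrt(-1 + (1 + 54*sqrt(3))^2))^(1/3))/12)*sin(sqrt(3)*c*(-(1 + 54*sqrt(3) + sqrt(-1 + (1 + 54*sqrt(3))^2))^(1/3) + (1 + 54*sqrt(3) + sqrt(-1 + (1 + 54*sqrt(3))^2))^(-1/3))/12) + C3*exp(c*(-2 + (1 + 54*sqrt(3) + sqrt(-1 + (1 + 54*sqrt(3))^2))^(-1/3) + (1 + 54*sqrt(3) + sqrt(-1 + (1 + 54*sqrt(3))^2))^(1/3))/12)*cos(sqrt(3)*c*(-(1 + 54*sqrt(3) + sqrt(-1 + (1 + 54*sqrt(3))^2))^(1/3) + (1 + 54*sqrt(3) + sqrt(-1 + (1 + 54*sqrt(3))^2))^(-1/3))/12) + C4*exp(-c*((1 + 54*sqrt(3) + sqrt(-1 + (1 + 54*sqrt(3))^2))^(-1/3) + 1 + (1 + 54*sqrt(3) + sqrt(-1 + (1 + 54*sqrt(3))^2))^(1/3))/6)


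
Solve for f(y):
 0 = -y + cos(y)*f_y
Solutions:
 f(y) = C1 + Integral(y/cos(y), y)


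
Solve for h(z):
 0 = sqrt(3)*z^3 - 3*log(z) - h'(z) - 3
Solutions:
 h(z) = C1 + sqrt(3)*z^4/4 - 3*z*log(z)


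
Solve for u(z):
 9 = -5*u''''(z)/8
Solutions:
 u(z) = C1 + C2*z + C3*z^2 + C4*z^3 - 3*z^4/5


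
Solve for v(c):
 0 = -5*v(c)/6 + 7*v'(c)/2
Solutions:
 v(c) = C1*exp(5*c/21)


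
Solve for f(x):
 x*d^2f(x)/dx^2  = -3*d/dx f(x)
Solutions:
 f(x) = C1 + C2/x^2


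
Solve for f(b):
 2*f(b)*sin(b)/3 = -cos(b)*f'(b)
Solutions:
 f(b) = C1*cos(b)^(2/3)


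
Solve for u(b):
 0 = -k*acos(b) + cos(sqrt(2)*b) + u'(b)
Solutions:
 u(b) = C1 + k*(b*acos(b) - sqrt(1 - b^2)) - sqrt(2)*sin(sqrt(2)*b)/2


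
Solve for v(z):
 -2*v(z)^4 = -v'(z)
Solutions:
 v(z) = (-1/(C1 + 6*z))^(1/3)
 v(z) = (-1/(C1 + 2*z))^(1/3)*(-3^(2/3) - 3*3^(1/6)*I)/6
 v(z) = (-1/(C1 + 2*z))^(1/3)*(-3^(2/3) + 3*3^(1/6)*I)/6


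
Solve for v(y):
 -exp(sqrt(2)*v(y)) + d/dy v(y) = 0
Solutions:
 v(y) = sqrt(2)*(2*log(-1/(C1 + y)) - log(2))/4


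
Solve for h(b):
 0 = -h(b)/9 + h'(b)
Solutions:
 h(b) = C1*exp(b/9)


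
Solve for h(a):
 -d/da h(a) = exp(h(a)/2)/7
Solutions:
 h(a) = 2*log(1/(C1 + a)) + 2*log(14)


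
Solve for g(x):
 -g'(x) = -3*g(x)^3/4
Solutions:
 g(x) = -sqrt(2)*sqrt(-1/(C1 + 3*x))
 g(x) = sqrt(2)*sqrt(-1/(C1 + 3*x))


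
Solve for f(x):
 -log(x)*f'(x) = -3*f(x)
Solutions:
 f(x) = C1*exp(3*li(x))


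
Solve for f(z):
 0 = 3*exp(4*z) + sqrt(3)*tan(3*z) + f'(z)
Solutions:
 f(z) = C1 - 3*exp(4*z)/4 + sqrt(3)*log(cos(3*z))/3


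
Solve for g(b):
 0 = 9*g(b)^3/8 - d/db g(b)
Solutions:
 g(b) = -2*sqrt(-1/(C1 + 9*b))
 g(b) = 2*sqrt(-1/(C1 + 9*b))


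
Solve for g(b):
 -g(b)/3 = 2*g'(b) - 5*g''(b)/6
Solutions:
 g(b) = C1*exp(b*(6 - sqrt(46))/5) + C2*exp(b*(6 + sqrt(46))/5)


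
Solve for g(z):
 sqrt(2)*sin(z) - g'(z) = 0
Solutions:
 g(z) = C1 - sqrt(2)*cos(z)


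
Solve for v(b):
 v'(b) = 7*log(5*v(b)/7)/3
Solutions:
 -3*Integral(1/(log(_y) - log(7) + log(5)), (_y, v(b)))/7 = C1 - b


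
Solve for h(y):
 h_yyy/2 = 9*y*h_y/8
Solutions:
 h(y) = C1 + Integral(C2*airyai(2^(1/3)*3^(2/3)*y/2) + C3*airybi(2^(1/3)*3^(2/3)*y/2), y)


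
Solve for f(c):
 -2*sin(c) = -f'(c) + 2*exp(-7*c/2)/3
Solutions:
 f(c) = C1 - 2*cos(c) - 4*exp(-7*c/2)/21


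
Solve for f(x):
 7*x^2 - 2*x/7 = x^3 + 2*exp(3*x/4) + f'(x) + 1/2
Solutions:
 f(x) = C1 - x^4/4 + 7*x^3/3 - x^2/7 - x/2 - 8*exp(3*x/4)/3


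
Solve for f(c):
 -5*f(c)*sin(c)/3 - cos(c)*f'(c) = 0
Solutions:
 f(c) = C1*cos(c)^(5/3)


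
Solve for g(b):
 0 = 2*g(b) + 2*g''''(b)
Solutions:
 g(b) = (C1*sin(sqrt(2)*b/2) + C2*cos(sqrt(2)*b/2))*exp(-sqrt(2)*b/2) + (C3*sin(sqrt(2)*b/2) + C4*cos(sqrt(2)*b/2))*exp(sqrt(2)*b/2)


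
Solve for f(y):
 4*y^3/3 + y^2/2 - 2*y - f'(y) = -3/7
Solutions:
 f(y) = C1 + y^4/3 + y^3/6 - y^2 + 3*y/7


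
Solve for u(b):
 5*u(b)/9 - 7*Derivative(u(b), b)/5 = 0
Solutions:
 u(b) = C1*exp(25*b/63)


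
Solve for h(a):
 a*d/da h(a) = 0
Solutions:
 h(a) = C1


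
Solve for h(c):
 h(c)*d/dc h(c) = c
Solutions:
 h(c) = -sqrt(C1 + c^2)
 h(c) = sqrt(C1 + c^2)


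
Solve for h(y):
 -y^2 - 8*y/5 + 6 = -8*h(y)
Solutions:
 h(y) = y^2/8 + y/5 - 3/4


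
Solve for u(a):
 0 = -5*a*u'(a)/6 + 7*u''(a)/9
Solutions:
 u(a) = C1 + C2*erfi(sqrt(105)*a/14)


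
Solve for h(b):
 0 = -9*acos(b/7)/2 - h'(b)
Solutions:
 h(b) = C1 - 9*b*acos(b/7)/2 + 9*sqrt(49 - b^2)/2


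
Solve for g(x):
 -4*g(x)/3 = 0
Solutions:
 g(x) = 0


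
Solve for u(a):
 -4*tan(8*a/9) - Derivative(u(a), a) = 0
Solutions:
 u(a) = C1 + 9*log(cos(8*a/9))/2


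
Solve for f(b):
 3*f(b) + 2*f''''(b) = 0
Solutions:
 f(b) = (C1*sin(6^(1/4)*b/2) + C2*cos(6^(1/4)*b/2))*exp(-6^(1/4)*b/2) + (C3*sin(6^(1/4)*b/2) + C4*cos(6^(1/4)*b/2))*exp(6^(1/4)*b/2)


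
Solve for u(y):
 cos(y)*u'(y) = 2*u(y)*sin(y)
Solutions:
 u(y) = C1/cos(y)^2


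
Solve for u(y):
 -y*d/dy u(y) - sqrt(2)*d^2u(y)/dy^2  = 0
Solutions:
 u(y) = C1 + C2*erf(2^(1/4)*y/2)


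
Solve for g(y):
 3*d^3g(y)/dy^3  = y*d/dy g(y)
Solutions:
 g(y) = C1 + Integral(C2*airyai(3^(2/3)*y/3) + C3*airybi(3^(2/3)*y/3), y)


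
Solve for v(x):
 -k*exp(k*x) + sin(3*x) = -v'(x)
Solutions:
 v(x) = C1 + exp(k*x) + cos(3*x)/3


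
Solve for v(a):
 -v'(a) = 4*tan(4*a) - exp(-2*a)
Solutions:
 v(a) = C1 - log(tan(4*a)^2 + 1)/2 - exp(-2*a)/2


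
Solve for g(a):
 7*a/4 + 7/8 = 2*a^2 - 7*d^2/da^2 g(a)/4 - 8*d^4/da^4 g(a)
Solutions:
 g(a) = C1 + C2*a + C3*sin(sqrt(14)*a/8) + C4*cos(sqrt(14)*a/8) + 2*a^4/21 - a^3/6 - 1073*a^2/196


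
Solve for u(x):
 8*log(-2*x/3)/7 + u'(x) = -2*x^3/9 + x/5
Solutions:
 u(x) = C1 - x^4/18 + x^2/10 - 8*x*log(-x)/7 + 8*x*(-log(2) + 1 + log(3))/7


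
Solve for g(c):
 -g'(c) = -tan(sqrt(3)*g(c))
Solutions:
 g(c) = sqrt(3)*(pi - asin(C1*exp(sqrt(3)*c)))/3
 g(c) = sqrt(3)*asin(C1*exp(sqrt(3)*c))/3


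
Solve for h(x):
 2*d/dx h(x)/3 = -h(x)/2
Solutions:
 h(x) = C1*exp(-3*x/4)


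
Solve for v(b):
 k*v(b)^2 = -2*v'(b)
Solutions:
 v(b) = 2/(C1 + b*k)


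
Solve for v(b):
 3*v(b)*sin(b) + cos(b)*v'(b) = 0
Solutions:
 v(b) = C1*cos(b)^3


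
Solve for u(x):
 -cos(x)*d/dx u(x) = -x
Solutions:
 u(x) = C1 + Integral(x/cos(x), x)


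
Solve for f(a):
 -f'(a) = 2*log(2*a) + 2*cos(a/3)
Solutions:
 f(a) = C1 - 2*a*log(a) - 2*a*log(2) + 2*a - 6*sin(a/3)


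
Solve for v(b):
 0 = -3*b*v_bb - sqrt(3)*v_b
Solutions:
 v(b) = C1 + C2*b^(1 - sqrt(3)/3)


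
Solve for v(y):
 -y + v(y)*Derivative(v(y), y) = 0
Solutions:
 v(y) = -sqrt(C1 + y^2)
 v(y) = sqrt(C1 + y^2)


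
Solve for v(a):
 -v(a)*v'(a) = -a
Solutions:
 v(a) = -sqrt(C1 + a^2)
 v(a) = sqrt(C1 + a^2)


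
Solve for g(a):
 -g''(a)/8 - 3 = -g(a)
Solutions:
 g(a) = C1*exp(-2*sqrt(2)*a) + C2*exp(2*sqrt(2)*a) + 3


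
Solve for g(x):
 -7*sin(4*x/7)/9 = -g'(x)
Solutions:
 g(x) = C1 - 49*cos(4*x/7)/36


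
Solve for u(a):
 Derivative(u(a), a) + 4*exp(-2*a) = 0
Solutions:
 u(a) = C1 + 2*exp(-2*a)


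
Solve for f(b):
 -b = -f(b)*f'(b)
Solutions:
 f(b) = -sqrt(C1 + b^2)
 f(b) = sqrt(C1 + b^2)


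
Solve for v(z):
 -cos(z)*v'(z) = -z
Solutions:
 v(z) = C1 + Integral(z/cos(z), z)


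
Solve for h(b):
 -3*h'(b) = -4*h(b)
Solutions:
 h(b) = C1*exp(4*b/3)


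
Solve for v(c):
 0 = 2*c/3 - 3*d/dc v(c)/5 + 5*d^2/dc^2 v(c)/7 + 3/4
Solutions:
 v(c) = C1 + C2*exp(21*c/25) + 5*c^2/9 + 1945*c/756


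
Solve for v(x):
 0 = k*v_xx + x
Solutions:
 v(x) = C1 + C2*x - x^3/(6*k)


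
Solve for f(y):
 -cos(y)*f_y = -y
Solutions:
 f(y) = C1 + Integral(y/cos(y), y)


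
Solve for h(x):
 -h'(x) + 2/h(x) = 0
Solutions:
 h(x) = -sqrt(C1 + 4*x)
 h(x) = sqrt(C1 + 4*x)


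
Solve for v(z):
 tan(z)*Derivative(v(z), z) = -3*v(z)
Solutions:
 v(z) = C1/sin(z)^3


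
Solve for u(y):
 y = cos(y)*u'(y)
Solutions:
 u(y) = C1 + Integral(y/cos(y), y)


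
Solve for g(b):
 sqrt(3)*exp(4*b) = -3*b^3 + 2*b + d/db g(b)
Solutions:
 g(b) = C1 + 3*b^4/4 - b^2 + sqrt(3)*exp(4*b)/4


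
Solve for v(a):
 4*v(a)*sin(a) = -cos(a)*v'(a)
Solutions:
 v(a) = C1*cos(a)^4


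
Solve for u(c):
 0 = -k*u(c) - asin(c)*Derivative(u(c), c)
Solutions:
 u(c) = C1*exp(-k*Integral(1/asin(c), c))


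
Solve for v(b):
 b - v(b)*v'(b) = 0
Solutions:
 v(b) = -sqrt(C1 + b^2)
 v(b) = sqrt(C1 + b^2)


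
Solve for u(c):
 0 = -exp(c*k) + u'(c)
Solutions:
 u(c) = C1 + exp(c*k)/k


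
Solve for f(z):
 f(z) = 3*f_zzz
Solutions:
 f(z) = C3*exp(3^(2/3)*z/3) + (C1*sin(3^(1/6)*z/2) + C2*cos(3^(1/6)*z/2))*exp(-3^(2/3)*z/6)


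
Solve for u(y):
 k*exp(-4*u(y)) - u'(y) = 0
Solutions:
 u(y) = log(-I*(C1 + 4*k*y)^(1/4))
 u(y) = log(I*(C1 + 4*k*y)^(1/4))
 u(y) = log(-(C1 + 4*k*y)^(1/4))
 u(y) = log(C1 + 4*k*y)/4


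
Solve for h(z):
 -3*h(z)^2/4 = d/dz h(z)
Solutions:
 h(z) = 4/(C1 + 3*z)


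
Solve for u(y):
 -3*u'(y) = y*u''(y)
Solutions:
 u(y) = C1 + C2/y^2


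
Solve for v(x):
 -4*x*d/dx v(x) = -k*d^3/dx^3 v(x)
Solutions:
 v(x) = C1 + Integral(C2*airyai(2^(2/3)*x*(1/k)^(1/3)) + C3*airybi(2^(2/3)*x*(1/k)^(1/3)), x)


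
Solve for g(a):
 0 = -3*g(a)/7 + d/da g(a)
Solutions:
 g(a) = C1*exp(3*a/7)


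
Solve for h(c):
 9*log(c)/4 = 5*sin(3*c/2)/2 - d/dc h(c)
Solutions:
 h(c) = C1 - 9*c*log(c)/4 + 9*c/4 - 5*cos(3*c/2)/3


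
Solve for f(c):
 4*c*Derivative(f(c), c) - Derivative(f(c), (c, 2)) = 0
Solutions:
 f(c) = C1 + C2*erfi(sqrt(2)*c)


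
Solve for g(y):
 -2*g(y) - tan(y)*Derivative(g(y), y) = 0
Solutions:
 g(y) = C1/sin(y)^2


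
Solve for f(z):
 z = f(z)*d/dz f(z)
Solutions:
 f(z) = -sqrt(C1 + z^2)
 f(z) = sqrt(C1 + z^2)


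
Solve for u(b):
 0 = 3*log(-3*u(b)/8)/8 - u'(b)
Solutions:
 -8*Integral(1/(log(-_y) - 3*log(2) + log(3)), (_y, u(b)))/3 = C1 - b


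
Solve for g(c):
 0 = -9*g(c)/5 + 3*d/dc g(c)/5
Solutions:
 g(c) = C1*exp(3*c)


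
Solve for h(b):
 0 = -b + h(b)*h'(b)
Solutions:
 h(b) = -sqrt(C1 + b^2)
 h(b) = sqrt(C1 + b^2)


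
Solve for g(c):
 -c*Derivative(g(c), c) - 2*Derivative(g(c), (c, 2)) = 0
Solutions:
 g(c) = C1 + C2*erf(c/2)


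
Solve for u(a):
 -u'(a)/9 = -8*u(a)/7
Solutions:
 u(a) = C1*exp(72*a/7)


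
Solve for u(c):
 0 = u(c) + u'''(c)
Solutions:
 u(c) = C3*exp(-c) + (C1*sin(sqrt(3)*c/2) + C2*cos(sqrt(3)*c/2))*exp(c/2)


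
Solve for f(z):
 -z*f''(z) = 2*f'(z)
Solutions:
 f(z) = C1 + C2/z


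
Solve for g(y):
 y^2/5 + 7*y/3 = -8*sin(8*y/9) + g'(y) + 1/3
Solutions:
 g(y) = C1 + y^3/15 + 7*y^2/6 - y/3 - 9*cos(8*y/9)


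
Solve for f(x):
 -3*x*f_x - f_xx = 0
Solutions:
 f(x) = C1 + C2*erf(sqrt(6)*x/2)


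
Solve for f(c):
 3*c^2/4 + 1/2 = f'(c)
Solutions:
 f(c) = C1 + c^3/4 + c/2


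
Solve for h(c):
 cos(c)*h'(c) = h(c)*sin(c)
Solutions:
 h(c) = C1/cos(c)


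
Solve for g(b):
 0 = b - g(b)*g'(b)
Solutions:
 g(b) = -sqrt(C1 + b^2)
 g(b) = sqrt(C1 + b^2)


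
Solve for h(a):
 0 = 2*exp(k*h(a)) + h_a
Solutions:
 h(a) = Piecewise((log(1/(C1*k + 2*a*k))/k, Ne(k, 0)), (nan, True))
 h(a) = Piecewise((C1 - 2*a, Eq(k, 0)), (nan, True))


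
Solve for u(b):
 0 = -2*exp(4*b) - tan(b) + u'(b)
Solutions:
 u(b) = C1 + exp(4*b)/2 - log(cos(b))


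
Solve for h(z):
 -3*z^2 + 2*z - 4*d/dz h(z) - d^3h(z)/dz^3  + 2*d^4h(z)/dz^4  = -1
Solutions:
 h(z) = C1 + C2*exp(z*(-(12*sqrt(327) + 217)^(1/3) - 1/(12*sqrt(327) + 217)^(1/3) + 2)/12)*sin(sqrt(3)*z*(-(12*sqrt(327) + 217)^(1/3) + (12*sqrt(327) + 217)^(-1/3))/12) + C3*exp(z*(-(12*sqrt(327) + 217)^(1/3) - 1/(12*sqrt(327) + 217)^(1/3) + 2)/12)*cos(sqrt(3)*z*(-(12*sqrt(327) + 217)^(1/3) + (12*sqrt(327) + 217)^(-1/3))/12) + C4*exp(z*((12*sqrt(327) + 217)^(-1/3) + 1 + (12*sqrt(327) + 217)^(1/3))/6) - z^3/4 + z^2/4 + 5*z/8


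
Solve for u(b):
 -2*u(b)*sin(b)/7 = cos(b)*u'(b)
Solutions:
 u(b) = C1*cos(b)^(2/7)


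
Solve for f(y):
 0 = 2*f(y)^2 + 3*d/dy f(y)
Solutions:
 f(y) = 3/(C1 + 2*y)


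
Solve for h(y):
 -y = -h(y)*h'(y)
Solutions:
 h(y) = -sqrt(C1 + y^2)
 h(y) = sqrt(C1 + y^2)


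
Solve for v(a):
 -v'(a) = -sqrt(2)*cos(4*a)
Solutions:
 v(a) = C1 + sqrt(2)*sin(4*a)/4


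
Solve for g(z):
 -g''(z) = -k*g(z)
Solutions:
 g(z) = C1*exp(-sqrt(k)*z) + C2*exp(sqrt(k)*z)


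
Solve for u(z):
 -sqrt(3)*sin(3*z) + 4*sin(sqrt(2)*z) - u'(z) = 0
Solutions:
 u(z) = C1 + sqrt(3)*cos(3*z)/3 - 2*sqrt(2)*cos(sqrt(2)*z)


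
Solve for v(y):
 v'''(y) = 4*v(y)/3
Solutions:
 v(y) = C3*exp(6^(2/3)*y/3) + (C1*sin(2^(2/3)*3^(1/6)*y/2) + C2*cos(2^(2/3)*3^(1/6)*y/2))*exp(-6^(2/3)*y/6)


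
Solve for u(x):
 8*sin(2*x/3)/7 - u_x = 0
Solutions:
 u(x) = C1 - 12*cos(2*x/3)/7


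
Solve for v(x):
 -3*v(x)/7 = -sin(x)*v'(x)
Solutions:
 v(x) = C1*(cos(x) - 1)^(3/14)/(cos(x) + 1)^(3/14)


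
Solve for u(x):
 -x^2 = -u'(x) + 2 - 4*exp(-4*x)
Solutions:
 u(x) = C1 + x^3/3 + 2*x + exp(-4*x)


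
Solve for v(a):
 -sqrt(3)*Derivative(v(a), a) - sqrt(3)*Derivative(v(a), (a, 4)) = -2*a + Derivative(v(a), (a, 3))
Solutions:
 v(a) = C1 + C2*exp(a*(-4*sqrt(3) + 2*18^(1/3)/(2*sqrt(3) + 243 + sqrt(-12 + (2*sqrt(3) + 243)^2))^(1/3) + 12^(1/3)*(2*sqrt(3) + 243 + sqrt(-12 + (2*sqrt(3) + 243)^2))^(1/3))/36)*sin(2^(1/3)*3^(1/6)*a*(-2^(1/3)*3^(2/3)*(2*sqrt(3) + 243 + 9*sqrt(-4/27 + (2*sqrt(3)/9 + 27)^2))^(1/3) + 6/(2*sqrt(3) + 243 + 9*sqrt(-4/27 + (2*sqrt(3)/9 + 27)^2))^(1/3))/36) + C3*exp(a*(-4*sqrt(3) + 2*18^(1/3)/(2*sqrt(3) + 243 + sqrt(-12 + (2*sqrt(3) + 243)^2))^(1/3) + 12^(1/3)*(2*sqrt(3) + 243 + sqrt(-12 + (2*sqrt(3) + 243)^2))^(1/3))/36)*cos(2^(1/3)*3^(1/6)*a*(-2^(1/3)*3^(2/3)*(2*sqrt(3) + 243 + 9*sqrt(-4/27 + (2*sqrt(3)/9 + 27)^2))^(1/3) + 6/(2*sqrt(3) + 243 + 9*sqrt(-4/27 + (2*sqrt(3)/9 + 27)^2))^(1/3))/36) + C4*exp(-a*(2*18^(1/3)/(2*sqrt(3) + 243 + sqrt(-12 + (2*sqrt(3) + 243)^2))^(1/3) + 2*sqrt(3) + 12^(1/3)*(2*sqrt(3) + 243 + sqrt(-12 + (2*sqrt(3) + 243)^2))^(1/3))/18) + sqrt(3)*a^2/3


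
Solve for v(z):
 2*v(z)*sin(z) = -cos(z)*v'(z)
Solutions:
 v(z) = C1*cos(z)^2


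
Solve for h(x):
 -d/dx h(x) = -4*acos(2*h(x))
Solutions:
 Integral(1/acos(2*_y), (_y, h(x))) = C1 + 4*x


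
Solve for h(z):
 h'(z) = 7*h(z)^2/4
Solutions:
 h(z) = -4/(C1 + 7*z)


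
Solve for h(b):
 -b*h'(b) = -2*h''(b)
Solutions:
 h(b) = C1 + C2*erfi(b/2)


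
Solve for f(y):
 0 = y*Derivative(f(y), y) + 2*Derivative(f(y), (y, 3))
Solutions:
 f(y) = C1 + Integral(C2*airyai(-2^(2/3)*y/2) + C3*airybi(-2^(2/3)*y/2), y)


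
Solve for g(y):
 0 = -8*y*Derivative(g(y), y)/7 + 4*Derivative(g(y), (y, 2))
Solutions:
 g(y) = C1 + C2*erfi(sqrt(7)*y/7)


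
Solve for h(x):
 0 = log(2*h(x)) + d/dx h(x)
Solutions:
 Integral(1/(log(_y) + log(2)), (_y, h(x))) = C1 - x


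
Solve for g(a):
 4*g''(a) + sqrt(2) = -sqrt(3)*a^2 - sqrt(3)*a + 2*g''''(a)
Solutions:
 g(a) = C1 + C2*a + C3*exp(-sqrt(2)*a) + C4*exp(sqrt(2)*a) - sqrt(3)*a^4/48 - sqrt(3)*a^3/24 + a^2*(-sqrt(3) - sqrt(2))/8


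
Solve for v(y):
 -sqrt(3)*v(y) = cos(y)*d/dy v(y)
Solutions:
 v(y) = C1*(sin(y) - 1)^(sqrt(3)/2)/(sin(y) + 1)^(sqrt(3)/2)


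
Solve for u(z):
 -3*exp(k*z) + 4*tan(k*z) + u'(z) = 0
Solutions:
 u(z) = C1 + 3*Piecewise((exp(k*z)/k, Ne(k, 0)), (z, True)) - 4*Piecewise((-log(cos(k*z))/k, Ne(k, 0)), (0, True))


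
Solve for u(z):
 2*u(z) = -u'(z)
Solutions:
 u(z) = C1*exp(-2*z)


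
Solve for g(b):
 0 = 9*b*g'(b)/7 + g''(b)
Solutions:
 g(b) = C1 + C2*erf(3*sqrt(14)*b/14)


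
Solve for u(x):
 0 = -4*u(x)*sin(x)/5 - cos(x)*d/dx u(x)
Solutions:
 u(x) = C1*cos(x)^(4/5)


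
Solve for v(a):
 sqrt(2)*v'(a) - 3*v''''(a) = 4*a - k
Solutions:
 v(a) = C1 + C4*exp(2^(1/6)*3^(2/3)*a/3) + sqrt(2)*a^2 - sqrt(2)*a*k/2 + (C2*sin(6^(1/6)*a/2) + C3*cos(6^(1/6)*a/2))*exp(-2^(1/6)*3^(2/3)*a/6)


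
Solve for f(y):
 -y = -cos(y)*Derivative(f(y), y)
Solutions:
 f(y) = C1 + Integral(y/cos(y), y)


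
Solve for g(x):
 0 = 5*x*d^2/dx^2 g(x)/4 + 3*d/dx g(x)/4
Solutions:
 g(x) = C1 + C2*x^(2/5)


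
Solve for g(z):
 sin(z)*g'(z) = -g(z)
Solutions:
 g(z) = C1*sqrt(cos(z) + 1)/sqrt(cos(z) - 1)


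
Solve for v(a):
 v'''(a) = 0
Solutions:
 v(a) = C1 + C2*a + C3*a^2


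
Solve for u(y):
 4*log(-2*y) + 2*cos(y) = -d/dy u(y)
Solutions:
 u(y) = C1 - 4*y*log(-y) - 4*y*log(2) + 4*y - 2*sin(y)
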